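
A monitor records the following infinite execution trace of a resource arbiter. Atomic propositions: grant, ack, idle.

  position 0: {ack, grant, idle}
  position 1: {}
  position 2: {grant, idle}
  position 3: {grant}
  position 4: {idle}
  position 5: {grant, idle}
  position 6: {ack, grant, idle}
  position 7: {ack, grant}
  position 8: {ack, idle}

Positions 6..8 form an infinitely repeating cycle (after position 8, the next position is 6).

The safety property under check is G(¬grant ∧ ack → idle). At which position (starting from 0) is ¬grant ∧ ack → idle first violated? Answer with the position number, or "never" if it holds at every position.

never

¬grant ∧ ack → idle holds at every position 0..8, and those are all the positions the trace ever visits, so the invariant G(¬grant ∧ ack → idle) is never violated.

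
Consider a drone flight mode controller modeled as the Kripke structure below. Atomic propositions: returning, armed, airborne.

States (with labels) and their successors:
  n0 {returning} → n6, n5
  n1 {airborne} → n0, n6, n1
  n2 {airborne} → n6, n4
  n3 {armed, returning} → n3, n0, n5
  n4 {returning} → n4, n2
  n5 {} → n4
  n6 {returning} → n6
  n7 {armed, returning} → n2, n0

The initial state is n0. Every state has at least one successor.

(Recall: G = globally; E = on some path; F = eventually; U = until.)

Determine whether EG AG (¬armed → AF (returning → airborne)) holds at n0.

Violated

States satisfying AG (¬armed → AF (returning → airborne)): ∅.
States satisfying EG AG (¬armed → AF (returning → airborne)): ∅.
No suitable path/successor from n0 witnesses the formula.
n0 ∉ Sat(EG AG (¬armed → AF (returning → airborne))).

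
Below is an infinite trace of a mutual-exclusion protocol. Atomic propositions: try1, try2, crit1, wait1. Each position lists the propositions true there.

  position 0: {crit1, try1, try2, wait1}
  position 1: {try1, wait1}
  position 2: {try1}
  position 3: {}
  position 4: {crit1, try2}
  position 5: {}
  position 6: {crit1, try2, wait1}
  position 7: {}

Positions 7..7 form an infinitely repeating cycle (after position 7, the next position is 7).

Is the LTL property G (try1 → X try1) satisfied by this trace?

try1 → X try1 must hold at every position from 0 onward. It fails at position 2, so G (try1 → X try1) is false.
Positions where try1 holds: 0, 1, 2.
Check X try1 at each: 0→ok, 1→ok, 2→fails.

Violated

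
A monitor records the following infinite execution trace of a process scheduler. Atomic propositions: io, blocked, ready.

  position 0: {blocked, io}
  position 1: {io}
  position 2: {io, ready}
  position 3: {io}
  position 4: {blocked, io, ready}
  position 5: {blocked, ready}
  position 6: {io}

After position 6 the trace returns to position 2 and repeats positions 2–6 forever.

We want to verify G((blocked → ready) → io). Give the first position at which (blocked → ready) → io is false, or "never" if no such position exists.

Check (blocked → ready) → io at each position in order: 0 ✓, 1 ✓, 2 ✓, 3 ✓, 4 ✓.
At position 5 the labels are {blocked, ready}, so (blocked → ready) → io is false there. This is the first violation.

5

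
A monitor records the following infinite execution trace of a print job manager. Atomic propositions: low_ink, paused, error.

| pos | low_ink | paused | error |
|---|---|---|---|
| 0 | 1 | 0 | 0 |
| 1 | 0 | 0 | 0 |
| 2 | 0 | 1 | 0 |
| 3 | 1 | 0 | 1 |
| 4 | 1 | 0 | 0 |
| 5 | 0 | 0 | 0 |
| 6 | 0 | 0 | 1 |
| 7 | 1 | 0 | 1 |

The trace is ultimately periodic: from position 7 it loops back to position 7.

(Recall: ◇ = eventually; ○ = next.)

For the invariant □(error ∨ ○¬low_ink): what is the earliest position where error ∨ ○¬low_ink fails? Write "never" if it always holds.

2

Check error ∨ ○¬low_ink at each position in order: 0 ✓, 1 ✓.
At position 2 the labels are {paused} and the next position 3 has {error, low_ink}, so error ∨ ○¬low_ink is false there. This is the first violation.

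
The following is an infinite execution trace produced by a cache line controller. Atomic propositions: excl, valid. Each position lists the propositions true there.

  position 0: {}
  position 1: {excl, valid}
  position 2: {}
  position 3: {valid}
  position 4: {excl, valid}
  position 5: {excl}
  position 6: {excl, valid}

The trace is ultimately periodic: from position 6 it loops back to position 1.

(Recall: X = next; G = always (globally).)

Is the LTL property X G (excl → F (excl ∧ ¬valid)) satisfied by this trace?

The position after 0 is 1; G (excl → F (excl ∧ ¬valid)) is true there.

Satisfied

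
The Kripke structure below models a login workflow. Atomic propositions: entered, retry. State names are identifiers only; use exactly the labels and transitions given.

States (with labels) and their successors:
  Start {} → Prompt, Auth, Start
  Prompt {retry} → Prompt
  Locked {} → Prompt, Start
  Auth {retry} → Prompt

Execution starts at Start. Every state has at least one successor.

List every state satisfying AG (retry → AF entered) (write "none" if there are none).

none

States satisfying retry → AF entered: {Start, Locked}.
States satisfying AG (retry → AF entered): ∅.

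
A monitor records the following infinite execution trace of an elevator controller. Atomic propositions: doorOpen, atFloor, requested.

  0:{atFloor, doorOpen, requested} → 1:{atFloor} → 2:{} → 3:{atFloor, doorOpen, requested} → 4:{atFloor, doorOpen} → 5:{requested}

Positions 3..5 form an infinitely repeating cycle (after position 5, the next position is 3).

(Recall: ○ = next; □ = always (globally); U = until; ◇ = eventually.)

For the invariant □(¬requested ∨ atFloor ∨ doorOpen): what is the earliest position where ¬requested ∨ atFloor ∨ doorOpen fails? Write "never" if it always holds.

Check ¬requested ∨ atFloor ∨ doorOpen at each position in order: 0 ✓, 1 ✓, 2 ✓, 3 ✓, 4 ✓.
At position 5 the labels are {requested}, so ¬requested ∨ atFloor ∨ doorOpen is false there. This is the first violation.

5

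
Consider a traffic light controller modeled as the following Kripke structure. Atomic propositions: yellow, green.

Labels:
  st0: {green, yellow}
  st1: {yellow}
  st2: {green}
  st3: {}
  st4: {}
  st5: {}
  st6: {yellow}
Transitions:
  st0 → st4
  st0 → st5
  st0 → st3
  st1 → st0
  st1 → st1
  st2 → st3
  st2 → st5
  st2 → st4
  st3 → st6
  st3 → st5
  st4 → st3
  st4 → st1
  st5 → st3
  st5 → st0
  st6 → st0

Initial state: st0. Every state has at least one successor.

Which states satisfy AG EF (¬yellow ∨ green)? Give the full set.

States satisfying EF (¬yellow ∨ green): {st0, st1, st2, st3, st4, st5, st6}.
States satisfying AG EF (¬yellow ∨ green): {st0, st1, st2, st3, st4, st5, st6}.

{st0, st1, st2, st3, st4, st5, st6}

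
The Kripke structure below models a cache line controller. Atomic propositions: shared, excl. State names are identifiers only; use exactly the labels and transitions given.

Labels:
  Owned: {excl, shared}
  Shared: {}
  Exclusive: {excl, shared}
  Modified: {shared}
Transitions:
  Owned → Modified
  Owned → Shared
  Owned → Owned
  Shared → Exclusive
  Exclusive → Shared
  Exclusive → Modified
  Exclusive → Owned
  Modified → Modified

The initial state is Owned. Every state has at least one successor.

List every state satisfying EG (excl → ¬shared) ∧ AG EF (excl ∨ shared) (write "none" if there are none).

States satisfying excl → ¬shared: {Shared, Modified}.
States satisfying EG (excl → ¬shared): {Modified}.
States satisfying EF (excl ∨ shared): {Owned, Shared, Exclusive, Modified}.
States satisfying AG EF (excl ∨ shared): {Owned, Shared, Exclusive, Modified}.
States satisfying EG (excl → ¬shared) ∧ AG EF (excl ∨ shared): {Modified}.

{Modified}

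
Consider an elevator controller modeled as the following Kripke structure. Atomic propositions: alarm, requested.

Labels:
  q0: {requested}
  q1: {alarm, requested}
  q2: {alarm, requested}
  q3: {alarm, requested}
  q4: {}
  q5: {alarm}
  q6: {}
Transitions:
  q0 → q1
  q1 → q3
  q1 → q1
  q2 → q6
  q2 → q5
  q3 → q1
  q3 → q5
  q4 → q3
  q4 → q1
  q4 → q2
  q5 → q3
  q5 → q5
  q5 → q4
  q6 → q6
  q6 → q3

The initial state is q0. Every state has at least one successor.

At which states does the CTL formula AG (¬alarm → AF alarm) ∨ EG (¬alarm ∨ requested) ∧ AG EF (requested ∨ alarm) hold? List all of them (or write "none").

States satisfying ¬alarm → AF alarm: {q0, q1, q2, q3, q4, q5}.
States satisfying AG (¬alarm → AF alarm): ∅.
States satisfying ¬alarm ∨ requested: {q0, q1, q2, q3, q4, q6}.
States satisfying EG (¬alarm ∨ requested): {q0, q1, q2, q3, q4, q6}.
States satisfying EF (requested ∨ alarm): {q0, q1, q2, q3, q4, q5, q6}.
States satisfying AG EF (requested ∨ alarm): {q0, q1, q2, q3, q4, q5, q6}.
States satisfying AG (¬alarm → AF alarm) ∨ EG (¬alarm ∨ requested) ∧ AG EF (requested ∨ alarm): {q0, q1, q2, q3, q4, q6}.

{q0, q1, q2, q3, q4, q6}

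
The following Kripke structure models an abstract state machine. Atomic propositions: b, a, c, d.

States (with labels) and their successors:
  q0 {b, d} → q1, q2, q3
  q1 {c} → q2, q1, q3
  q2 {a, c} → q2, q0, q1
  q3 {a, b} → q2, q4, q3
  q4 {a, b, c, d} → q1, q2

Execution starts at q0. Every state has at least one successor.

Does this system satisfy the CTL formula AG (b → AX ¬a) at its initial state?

No

States satisfying b → AX ¬a: {q1, q2}.
States satisfying AG (b → AX ¬a): ∅.
q0 is reachable from q0 and violates b → AX ¬a, so AG fails at q0.
q0 ∉ Sat(AG (b → AX ¬a)).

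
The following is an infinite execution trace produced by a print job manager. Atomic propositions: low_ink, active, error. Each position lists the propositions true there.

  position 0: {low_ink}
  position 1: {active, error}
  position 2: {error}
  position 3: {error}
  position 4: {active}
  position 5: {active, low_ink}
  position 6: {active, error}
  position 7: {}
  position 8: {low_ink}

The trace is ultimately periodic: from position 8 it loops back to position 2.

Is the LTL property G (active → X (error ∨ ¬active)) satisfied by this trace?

Does not hold

active → X (error ∨ ¬active) must hold at every position from 0 onward. It fails at position 4, so G (active → X (error ∨ ¬active)) is false.
Positions where active holds: 1, 4, 5, 6.
Check X (error ∨ ¬active) at each: 1→ok, 4→fails, 5→ok, 6→ok.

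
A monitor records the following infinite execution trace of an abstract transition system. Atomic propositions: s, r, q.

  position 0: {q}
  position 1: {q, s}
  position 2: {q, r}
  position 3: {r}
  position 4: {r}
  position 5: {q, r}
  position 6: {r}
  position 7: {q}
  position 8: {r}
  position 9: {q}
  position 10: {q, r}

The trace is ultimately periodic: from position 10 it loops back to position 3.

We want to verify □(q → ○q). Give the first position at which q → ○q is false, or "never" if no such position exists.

2

Check q → ○q at each position in order: 0 ✓, 1 ✓.
At position 2 the labels are {q, r} and the next position 3 has {r}, so q → ○q is false there. This is the first violation.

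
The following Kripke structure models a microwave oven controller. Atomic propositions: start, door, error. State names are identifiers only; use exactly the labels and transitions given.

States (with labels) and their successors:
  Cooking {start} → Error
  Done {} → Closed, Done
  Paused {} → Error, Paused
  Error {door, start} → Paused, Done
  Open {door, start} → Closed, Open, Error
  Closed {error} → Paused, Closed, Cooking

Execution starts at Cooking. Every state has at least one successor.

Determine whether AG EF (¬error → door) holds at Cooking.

Yes

States satisfying EF (¬error → door): {Cooking, Done, Paused, Error, Open, Closed}.
States satisfying AG EF (¬error → door): {Cooking, Done, Paused, Error, Open, Closed}.
Every state reachable from Cooking satisfies EF (¬error → door).
Cooking ∈ Sat(AG EF (¬error → door)).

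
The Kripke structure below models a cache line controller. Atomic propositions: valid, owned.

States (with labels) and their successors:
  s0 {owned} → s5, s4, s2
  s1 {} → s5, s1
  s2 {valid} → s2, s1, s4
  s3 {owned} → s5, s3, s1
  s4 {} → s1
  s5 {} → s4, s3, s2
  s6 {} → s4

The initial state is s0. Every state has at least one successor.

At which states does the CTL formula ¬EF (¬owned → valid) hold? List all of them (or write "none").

none

States satisfying ¬owned → valid: {s0, s2, s3}.
States satisfying EF (¬owned → valid): {s0, s1, s2, s3, s4, s5, s6}.
States satisfying ¬EF (¬owned → valid): ∅.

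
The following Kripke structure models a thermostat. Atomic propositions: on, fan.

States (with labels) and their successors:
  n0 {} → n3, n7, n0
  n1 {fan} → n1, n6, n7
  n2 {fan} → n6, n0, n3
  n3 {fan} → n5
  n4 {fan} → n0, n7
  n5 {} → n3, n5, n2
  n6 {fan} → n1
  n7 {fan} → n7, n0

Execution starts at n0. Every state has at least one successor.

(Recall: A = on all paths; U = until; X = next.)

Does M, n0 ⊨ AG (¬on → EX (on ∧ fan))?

Violated

States satisfying ¬on → EX (on ∧ fan): ∅.
States satisfying AG (¬on → EX (on ∧ fan)): ∅.
n0 is reachable from n0 and violates ¬on → EX (on ∧ fan), so AG fails at n0.
n0 ∉ Sat(AG (¬on → EX (on ∧ fan))).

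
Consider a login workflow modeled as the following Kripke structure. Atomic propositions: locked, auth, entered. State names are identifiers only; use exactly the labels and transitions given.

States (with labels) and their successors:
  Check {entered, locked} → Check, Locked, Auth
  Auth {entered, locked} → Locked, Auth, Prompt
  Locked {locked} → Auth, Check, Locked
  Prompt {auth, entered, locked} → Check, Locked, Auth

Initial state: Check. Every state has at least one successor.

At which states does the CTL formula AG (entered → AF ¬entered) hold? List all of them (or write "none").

none

States satisfying entered → AF ¬entered: {Locked}.
States satisfying AG (entered → AF ¬entered): ∅.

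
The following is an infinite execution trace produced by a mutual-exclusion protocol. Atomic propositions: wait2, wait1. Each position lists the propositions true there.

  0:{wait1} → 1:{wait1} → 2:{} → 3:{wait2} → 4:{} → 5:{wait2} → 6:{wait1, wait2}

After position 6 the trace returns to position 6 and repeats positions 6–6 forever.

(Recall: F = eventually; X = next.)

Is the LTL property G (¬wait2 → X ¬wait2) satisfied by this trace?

Does not hold

¬wait2 → X ¬wait2 must hold at every position from 0 onward. It fails at position 2, so G (¬wait2 → X ¬wait2) is false.
Positions where ¬wait2 holds: 0, 1, 2, 4.
Check X ¬wait2 at each: 0→ok, 1→ok, 2→fails, 4→fails.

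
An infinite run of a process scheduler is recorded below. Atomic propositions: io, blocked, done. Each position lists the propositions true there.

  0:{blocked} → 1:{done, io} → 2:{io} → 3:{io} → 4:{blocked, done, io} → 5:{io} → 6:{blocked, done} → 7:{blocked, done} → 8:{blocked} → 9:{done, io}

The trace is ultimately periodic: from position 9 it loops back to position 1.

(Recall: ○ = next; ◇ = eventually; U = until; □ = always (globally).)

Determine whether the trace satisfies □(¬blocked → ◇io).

¬blocked → ◇io holds at every position 0..9, and those are all positions ever visited, so □(¬blocked → ◇io) holds.
Positions where ¬blocked holds: 1, 2, 3, 5, 9.
Check ◇io at each: 1→ok, 2→ok, 3→ok, 5→ok, 9→ok.

Satisfied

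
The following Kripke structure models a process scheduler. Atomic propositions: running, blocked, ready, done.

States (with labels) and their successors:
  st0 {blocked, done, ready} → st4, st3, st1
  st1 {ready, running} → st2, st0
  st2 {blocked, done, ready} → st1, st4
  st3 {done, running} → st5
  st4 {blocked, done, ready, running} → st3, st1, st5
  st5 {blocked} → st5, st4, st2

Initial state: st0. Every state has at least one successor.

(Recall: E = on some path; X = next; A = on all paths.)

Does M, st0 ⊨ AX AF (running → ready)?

Yes

States satisfying AF (running → ready): {st0, st1, st2, st3, st4, st5}.
States satisfying AX AF (running → ready): {st0, st1, st2, st3, st4, st5}.
st0 ∈ Sat(AX AF (running → ready)).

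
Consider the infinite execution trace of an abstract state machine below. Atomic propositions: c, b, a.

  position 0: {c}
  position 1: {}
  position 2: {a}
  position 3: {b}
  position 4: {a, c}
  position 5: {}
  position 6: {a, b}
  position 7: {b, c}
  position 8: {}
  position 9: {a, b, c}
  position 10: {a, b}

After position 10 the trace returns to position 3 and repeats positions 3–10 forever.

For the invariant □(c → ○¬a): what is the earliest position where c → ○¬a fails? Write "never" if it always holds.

Check c → ○¬a at each position in order: 0 ✓, 1 ✓, 2 ✓, 3 ✓, 4 ✓, 5 ✓, 6 ✓, 7 ✓, 8 ✓.
At position 9 the labels are {a, b, c} and the next position 10 has {a, b}, so c → ○¬a is false there. This is the first violation.

9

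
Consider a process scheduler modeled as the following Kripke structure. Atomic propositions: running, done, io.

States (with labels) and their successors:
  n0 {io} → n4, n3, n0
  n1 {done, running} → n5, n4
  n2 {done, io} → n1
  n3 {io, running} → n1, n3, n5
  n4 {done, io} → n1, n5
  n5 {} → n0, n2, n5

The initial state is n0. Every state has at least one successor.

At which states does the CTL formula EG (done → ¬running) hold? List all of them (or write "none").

{n0, n3, n4, n5}

States satisfying done → ¬running: {n0, n2, n3, n4, n5}.
States satisfying EG (done → ¬running): {n0, n3, n4, n5}.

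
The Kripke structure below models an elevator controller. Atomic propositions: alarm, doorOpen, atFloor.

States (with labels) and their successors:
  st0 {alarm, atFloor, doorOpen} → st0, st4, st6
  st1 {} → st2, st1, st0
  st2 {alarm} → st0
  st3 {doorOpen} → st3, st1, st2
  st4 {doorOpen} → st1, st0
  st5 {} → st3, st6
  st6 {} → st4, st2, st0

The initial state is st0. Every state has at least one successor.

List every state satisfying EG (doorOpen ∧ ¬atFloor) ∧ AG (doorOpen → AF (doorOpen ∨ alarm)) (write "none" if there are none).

{st3}

States satisfying doorOpen ∧ ¬atFloor: {st3, st4}.
States satisfying EG (doorOpen ∧ ¬atFloor): {st3}.
States satisfying doorOpen → AF (doorOpen ∨ alarm): {st0, st1, st2, st3, st4, st5, st6}.
States satisfying AG (doorOpen → AF (doorOpen ∨ alarm)): {st0, st1, st2, st3, st4, st5, st6}.
States satisfying EG (doorOpen ∧ ¬atFloor) ∧ AG (doorOpen → AF (doorOpen ∨ alarm)): {st3}.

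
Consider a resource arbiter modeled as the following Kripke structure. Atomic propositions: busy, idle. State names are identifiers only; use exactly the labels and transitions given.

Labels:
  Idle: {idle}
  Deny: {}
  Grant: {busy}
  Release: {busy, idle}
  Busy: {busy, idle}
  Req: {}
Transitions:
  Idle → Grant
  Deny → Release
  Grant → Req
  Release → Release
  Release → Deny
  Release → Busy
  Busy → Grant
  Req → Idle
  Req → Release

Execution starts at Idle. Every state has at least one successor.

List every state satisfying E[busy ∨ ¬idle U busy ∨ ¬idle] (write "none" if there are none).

{Deny, Grant, Release, Busy, Req}

States satisfying busy ∨ ¬idle: {Deny, Grant, Release, Busy, Req}.
States satisfying E[busy ∨ ¬idle U busy ∨ ¬idle]: {Deny, Grant, Release, Busy, Req}.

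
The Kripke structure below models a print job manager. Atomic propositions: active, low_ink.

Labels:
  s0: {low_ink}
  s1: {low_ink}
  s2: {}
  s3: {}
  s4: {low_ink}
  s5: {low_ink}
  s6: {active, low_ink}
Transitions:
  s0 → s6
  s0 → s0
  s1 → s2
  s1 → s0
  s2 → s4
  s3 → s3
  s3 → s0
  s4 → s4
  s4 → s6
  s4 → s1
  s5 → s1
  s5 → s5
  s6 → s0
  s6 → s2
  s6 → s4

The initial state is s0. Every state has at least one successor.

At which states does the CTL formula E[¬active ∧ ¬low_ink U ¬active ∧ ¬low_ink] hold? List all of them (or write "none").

States satisfying ¬active ∧ ¬low_ink: {s2, s3}.
States satisfying E[¬active ∧ ¬low_ink U ¬active ∧ ¬low_ink]: {s2, s3}.

{s2, s3}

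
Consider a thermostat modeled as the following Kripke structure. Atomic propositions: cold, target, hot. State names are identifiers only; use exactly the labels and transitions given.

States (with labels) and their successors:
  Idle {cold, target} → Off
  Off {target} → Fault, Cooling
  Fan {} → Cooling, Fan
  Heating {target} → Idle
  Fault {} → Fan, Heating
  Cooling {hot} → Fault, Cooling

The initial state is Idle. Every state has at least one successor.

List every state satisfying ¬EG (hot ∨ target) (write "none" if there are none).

States satisfying hot ∨ target: {Idle, Off, Heating, Cooling}.
States satisfying EG (hot ∨ target): {Idle, Off, Heating, Cooling}.
States satisfying ¬EG (hot ∨ target): {Fan, Fault}.

{Fan, Fault}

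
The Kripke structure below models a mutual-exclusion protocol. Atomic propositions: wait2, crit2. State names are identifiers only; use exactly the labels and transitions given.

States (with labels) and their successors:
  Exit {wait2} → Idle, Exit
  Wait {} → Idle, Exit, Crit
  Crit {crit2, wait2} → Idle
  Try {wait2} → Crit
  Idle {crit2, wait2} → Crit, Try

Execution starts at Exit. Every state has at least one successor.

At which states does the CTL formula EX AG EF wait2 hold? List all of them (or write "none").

States satisfying AG EF wait2: {Exit, Wait, Crit, Try, Idle}.
States satisfying EX AG EF wait2: {Exit, Wait, Crit, Try, Idle}.

{Exit, Wait, Crit, Try, Idle}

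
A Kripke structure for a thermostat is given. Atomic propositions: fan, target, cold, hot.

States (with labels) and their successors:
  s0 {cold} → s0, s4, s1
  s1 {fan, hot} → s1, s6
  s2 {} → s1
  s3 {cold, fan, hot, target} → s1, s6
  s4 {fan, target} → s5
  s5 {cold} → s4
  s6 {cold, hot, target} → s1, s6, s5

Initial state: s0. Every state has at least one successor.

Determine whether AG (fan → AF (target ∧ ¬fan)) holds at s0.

States satisfying fan → AF (target ∧ ¬fan): {s0, s2, s5, s6}.
States satisfying AG (fan → AF (target ∧ ¬fan)): ∅.
s1 is reachable from s0 and violates fan → AF (target ∧ ¬fan), so AG fails at s0.
s0 ∉ Sat(AG (fan → AF (target ∧ ¬fan))).

No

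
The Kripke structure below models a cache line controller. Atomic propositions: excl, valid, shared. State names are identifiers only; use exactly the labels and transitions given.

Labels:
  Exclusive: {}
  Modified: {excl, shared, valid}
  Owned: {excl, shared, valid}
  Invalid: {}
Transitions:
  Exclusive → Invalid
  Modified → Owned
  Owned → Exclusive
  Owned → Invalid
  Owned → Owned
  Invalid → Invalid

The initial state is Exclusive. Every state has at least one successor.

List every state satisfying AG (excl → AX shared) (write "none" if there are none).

States satisfying excl → AX shared: {Exclusive, Modified, Invalid}.
States satisfying AG (excl → AX shared): {Exclusive, Invalid}.

{Exclusive, Invalid}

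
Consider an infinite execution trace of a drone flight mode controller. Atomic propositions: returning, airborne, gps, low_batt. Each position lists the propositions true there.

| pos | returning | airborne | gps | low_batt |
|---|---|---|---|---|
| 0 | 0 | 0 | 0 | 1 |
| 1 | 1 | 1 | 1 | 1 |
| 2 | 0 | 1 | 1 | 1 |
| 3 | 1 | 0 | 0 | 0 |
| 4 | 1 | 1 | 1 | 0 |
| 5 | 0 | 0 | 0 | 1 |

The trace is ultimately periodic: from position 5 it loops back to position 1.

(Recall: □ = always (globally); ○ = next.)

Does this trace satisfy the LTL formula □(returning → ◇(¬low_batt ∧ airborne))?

returning → ◇(¬low_batt ∧ airborne) holds at every position 0..5, and those are all positions ever visited, so □(returning → ◇(¬low_batt ∧ airborne)) holds.
Positions where returning holds: 1, 3, 4.
Check ◇(¬low_batt ∧ airborne) at each: 1→ok, 3→ok, 4→ok.

Satisfied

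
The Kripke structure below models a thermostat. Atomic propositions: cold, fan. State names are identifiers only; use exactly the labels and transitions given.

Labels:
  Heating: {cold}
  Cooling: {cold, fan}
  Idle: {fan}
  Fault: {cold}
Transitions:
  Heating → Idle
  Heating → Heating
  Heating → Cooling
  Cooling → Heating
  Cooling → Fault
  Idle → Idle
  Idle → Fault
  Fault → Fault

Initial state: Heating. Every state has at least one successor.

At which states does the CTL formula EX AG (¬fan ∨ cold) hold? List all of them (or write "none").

{Cooling, Idle, Fault}

States satisfying AG (¬fan ∨ cold): {Fault}.
States satisfying EX AG (¬fan ∨ cold): {Cooling, Idle, Fault}.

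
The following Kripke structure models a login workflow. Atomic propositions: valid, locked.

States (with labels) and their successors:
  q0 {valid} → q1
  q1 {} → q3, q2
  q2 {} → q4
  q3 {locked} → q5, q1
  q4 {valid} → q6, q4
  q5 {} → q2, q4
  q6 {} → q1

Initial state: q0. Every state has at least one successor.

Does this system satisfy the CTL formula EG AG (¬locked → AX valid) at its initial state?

States satisfying AG (¬locked → AX valid): ∅.
States satisfying EG AG (¬locked → AX valid): ∅.
No suitable path/successor from q0 witnesses the formula.
q0 ∉ Sat(EG AG (¬locked → AX valid)).

Violated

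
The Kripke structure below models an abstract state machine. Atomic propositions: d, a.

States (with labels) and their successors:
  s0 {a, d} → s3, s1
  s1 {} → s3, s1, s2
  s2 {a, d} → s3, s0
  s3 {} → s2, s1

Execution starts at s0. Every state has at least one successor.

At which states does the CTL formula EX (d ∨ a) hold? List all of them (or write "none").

{s1, s2, s3}

States satisfying d ∨ a: {s0, s2}.
States satisfying EX (d ∨ a): {s1, s2, s3}.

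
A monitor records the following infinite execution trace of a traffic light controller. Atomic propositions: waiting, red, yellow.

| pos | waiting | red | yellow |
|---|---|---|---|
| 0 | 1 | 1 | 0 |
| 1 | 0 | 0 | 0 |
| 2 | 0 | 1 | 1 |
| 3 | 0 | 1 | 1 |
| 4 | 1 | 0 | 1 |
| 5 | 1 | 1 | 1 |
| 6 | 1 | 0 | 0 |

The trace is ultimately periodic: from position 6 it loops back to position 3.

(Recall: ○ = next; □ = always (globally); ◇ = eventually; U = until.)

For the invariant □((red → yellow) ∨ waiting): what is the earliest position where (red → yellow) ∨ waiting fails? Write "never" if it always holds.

never

(red → yellow) ∨ waiting holds at every position 0..6, and those are all the positions the trace ever visits, so the invariant □((red → yellow) ∨ waiting) is never violated.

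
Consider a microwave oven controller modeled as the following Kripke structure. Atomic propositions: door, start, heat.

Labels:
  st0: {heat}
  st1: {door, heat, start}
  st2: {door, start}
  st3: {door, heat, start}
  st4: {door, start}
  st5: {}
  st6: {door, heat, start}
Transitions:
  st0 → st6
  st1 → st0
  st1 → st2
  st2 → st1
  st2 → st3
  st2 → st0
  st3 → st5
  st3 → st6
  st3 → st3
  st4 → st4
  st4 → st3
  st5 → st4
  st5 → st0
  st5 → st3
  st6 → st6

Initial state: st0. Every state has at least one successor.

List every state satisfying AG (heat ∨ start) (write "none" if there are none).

States satisfying heat ∨ start: {st0, st1, st2, st3, st4, st6}.
States satisfying AG (heat ∨ start): {st0, st6}.

{st0, st6}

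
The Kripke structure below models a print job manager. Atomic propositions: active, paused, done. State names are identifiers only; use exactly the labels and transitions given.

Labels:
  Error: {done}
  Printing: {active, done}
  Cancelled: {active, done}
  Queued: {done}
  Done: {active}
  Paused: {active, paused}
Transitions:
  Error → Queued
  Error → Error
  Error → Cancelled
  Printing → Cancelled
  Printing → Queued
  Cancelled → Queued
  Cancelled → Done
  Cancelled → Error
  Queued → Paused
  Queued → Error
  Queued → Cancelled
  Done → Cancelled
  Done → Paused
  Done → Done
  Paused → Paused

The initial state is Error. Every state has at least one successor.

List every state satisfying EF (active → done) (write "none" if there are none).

{Error, Printing, Cancelled, Queued, Done}

States satisfying active → done: {Error, Printing, Cancelled, Queued}.
States satisfying EF (active → done): {Error, Printing, Cancelled, Queued, Done}.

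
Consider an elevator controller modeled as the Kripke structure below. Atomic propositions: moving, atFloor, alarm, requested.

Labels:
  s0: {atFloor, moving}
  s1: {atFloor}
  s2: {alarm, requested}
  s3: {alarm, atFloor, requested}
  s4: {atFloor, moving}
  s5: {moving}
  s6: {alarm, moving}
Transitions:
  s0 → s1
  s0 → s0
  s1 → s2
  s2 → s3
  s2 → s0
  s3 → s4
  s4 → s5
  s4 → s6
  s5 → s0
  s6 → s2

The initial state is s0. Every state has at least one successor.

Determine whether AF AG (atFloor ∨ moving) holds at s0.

No

States satisfying AG (atFloor ∨ moving): ∅.
States satisfying AF AG (atFloor ∨ moving): ∅.
There is a path from s0 along which AG (atFloor ∨ moving) never holds.
s0 ∉ Sat(AF AG (atFloor ∨ moving)).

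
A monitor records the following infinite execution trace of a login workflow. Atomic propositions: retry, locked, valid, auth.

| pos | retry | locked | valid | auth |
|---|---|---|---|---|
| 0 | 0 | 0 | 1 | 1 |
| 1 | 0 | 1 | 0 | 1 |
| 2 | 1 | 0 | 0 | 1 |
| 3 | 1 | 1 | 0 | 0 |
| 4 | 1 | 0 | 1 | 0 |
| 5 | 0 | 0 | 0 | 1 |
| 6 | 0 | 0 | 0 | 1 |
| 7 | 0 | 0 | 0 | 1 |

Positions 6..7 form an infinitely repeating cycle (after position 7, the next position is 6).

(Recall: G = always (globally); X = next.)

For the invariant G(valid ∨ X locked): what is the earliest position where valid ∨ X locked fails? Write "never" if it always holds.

1

Check valid ∨ X locked at each position in order: 0 ✓.
At position 1 the labels are {auth, locked} and the next position 2 has {auth, retry}, so valid ∨ X locked is false there. This is the first violation.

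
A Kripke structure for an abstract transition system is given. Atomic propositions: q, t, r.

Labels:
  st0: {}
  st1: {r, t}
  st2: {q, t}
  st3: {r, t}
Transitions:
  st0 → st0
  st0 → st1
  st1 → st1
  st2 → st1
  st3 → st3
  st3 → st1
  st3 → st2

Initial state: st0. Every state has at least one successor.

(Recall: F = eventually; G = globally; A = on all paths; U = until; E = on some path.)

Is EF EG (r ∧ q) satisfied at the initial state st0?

No

States satisfying EG (r ∧ q): ∅.
States satisfying EF EG (r ∧ q): ∅.
No suitable path/successor from st0 witnesses the formula.
st0 ∉ Sat(EF EG (r ∧ q)).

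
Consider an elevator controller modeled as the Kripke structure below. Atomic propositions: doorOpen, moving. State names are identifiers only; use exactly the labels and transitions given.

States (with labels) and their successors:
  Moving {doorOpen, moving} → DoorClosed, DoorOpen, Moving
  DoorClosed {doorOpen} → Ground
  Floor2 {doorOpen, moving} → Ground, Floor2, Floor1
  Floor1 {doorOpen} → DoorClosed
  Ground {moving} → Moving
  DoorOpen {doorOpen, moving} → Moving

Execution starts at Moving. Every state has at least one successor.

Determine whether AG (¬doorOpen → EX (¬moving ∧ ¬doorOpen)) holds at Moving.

States satisfying ¬doorOpen → EX (¬moving ∧ ¬doorOpen): {Moving, DoorClosed, Floor2, Floor1, DoorOpen}.
States satisfying AG (¬doorOpen → EX (¬moving ∧ ¬doorOpen)): ∅.
Ground is reachable from Moving and violates ¬doorOpen → EX (¬moving ∧ ¬doorOpen), so AG fails at Moving.
Moving ∉ Sat(AG (¬doorOpen → EX (¬moving ∧ ¬doorOpen))).

Does not hold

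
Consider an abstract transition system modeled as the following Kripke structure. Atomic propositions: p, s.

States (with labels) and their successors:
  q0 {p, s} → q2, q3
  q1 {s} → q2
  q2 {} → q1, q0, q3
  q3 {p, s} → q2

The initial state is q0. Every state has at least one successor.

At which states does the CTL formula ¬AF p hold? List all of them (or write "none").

{q1, q2}

States satisfying p: {q0, q3}.
States satisfying AF p: {q0, q3}.
States satisfying ¬AF p: {q1, q2}.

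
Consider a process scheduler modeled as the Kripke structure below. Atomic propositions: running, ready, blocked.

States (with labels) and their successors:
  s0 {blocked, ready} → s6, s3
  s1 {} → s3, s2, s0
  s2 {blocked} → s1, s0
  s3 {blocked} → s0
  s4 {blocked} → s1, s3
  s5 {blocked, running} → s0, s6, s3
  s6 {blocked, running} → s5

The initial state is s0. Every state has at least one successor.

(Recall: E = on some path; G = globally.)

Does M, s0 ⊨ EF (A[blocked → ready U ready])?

States satisfying A[blocked → ready U ready]: {s0}.
States satisfying EF (A[blocked → ready U ready]): {s0, s1, s2, s3, s4, s5, s6}.
Some path from s0 reaches a state where A[blocked → ready U ready] holds.
s0 ∈ Sat(EF (A[blocked → ready U ready])).

Yes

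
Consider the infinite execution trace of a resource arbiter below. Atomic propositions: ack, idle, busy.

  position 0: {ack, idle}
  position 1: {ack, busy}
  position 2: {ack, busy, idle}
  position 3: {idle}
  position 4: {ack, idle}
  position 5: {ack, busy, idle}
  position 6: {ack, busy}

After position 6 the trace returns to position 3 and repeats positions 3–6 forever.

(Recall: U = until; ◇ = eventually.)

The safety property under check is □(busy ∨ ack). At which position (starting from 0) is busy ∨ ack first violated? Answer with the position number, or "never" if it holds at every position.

Check busy ∨ ack at each position in order: 0 ✓, 1 ✓, 2 ✓.
At position 3 the labels are {idle}, so busy ∨ ack is false there. This is the first violation.

3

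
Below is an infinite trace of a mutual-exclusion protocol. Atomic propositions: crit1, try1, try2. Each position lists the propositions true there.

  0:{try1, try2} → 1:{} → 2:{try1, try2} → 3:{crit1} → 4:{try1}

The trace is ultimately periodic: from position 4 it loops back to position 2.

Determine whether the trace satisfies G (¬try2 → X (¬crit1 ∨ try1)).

¬try2 → X (¬crit1 ∨ try1) holds at every position 0..4, and those are all positions ever visited, so G (¬try2 → X (¬crit1 ∨ try1)) holds.
Positions where ¬try2 holds: 1, 3, 4.
Check X (¬crit1 ∨ try1) at each: 1→ok, 3→ok, 4→ok.

Yes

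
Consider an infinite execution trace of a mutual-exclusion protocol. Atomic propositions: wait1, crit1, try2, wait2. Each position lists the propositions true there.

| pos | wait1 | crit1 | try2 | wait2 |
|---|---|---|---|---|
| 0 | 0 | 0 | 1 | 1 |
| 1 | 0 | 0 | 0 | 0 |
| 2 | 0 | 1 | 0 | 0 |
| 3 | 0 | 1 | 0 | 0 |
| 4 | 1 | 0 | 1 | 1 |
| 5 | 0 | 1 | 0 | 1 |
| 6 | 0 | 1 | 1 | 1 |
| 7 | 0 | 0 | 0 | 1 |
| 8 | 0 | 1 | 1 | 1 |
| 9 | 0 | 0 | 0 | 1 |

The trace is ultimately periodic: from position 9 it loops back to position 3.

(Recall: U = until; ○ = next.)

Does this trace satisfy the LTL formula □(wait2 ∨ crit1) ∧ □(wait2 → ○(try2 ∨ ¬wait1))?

No

wait2 ∨ crit1 must hold at every position from 0 onward. It fails at position 1, so □(wait2 ∨ crit1) is false.
wait2 → ○(try2 ∨ ¬wait1) holds at every position 0..9, and those are all positions ever visited, so □(wait2 → ○(try2 ∨ ¬wait1)) holds.
Positions where wait2 holds: 0, 4, 5, 6, 7, 8, 9.
Check ○(try2 ∨ ¬wait1) at each: 0→ok, 4→ok, 5→ok, 6→ok, 7→ok, 8→ok, 9→ok.
At position 0: □(wait2 ∨ crit1) is false; □(wait2 → ○(try2 ∨ ¬wait1)) is true; so □(wait2 ∨ crit1) ∧ □(wait2 → ○(try2 ∨ ¬wait1)) is false.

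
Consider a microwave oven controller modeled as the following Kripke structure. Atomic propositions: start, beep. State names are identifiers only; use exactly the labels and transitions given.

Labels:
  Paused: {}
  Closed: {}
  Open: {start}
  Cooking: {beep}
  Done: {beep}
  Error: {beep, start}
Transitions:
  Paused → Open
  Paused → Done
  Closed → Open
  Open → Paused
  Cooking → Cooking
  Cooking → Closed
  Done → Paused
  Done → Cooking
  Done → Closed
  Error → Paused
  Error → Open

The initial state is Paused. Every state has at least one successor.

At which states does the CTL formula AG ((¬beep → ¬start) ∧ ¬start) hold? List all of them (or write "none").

none

States satisfying (¬beep → ¬start) ∧ ¬start: {Paused, Closed, Cooking, Done}.
States satisfying AG ((¬beep → ¬start) ∧ ¬start): ∅.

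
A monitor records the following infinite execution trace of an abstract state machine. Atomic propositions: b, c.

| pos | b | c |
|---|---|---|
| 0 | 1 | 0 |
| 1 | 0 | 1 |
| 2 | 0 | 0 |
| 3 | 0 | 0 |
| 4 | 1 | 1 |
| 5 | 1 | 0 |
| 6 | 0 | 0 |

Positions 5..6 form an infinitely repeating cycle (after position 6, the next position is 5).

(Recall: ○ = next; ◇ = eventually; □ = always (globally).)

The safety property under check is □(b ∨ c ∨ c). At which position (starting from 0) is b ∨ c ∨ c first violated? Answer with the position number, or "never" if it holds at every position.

2

Check b ∨ c ∨ c at each position in order: 0 ✓, 1 ✓.
At position 2 the labels are {}, so b ∨ c ∨ c is false there. This is the first violation.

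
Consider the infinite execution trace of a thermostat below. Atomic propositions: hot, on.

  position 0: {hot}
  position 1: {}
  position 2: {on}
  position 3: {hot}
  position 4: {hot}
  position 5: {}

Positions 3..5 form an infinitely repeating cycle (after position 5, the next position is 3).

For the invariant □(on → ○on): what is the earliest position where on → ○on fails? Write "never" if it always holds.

2

Check on → ○on at each position in order: 0 ✓, 1 ✓.
At position 2 the labels are {on} and the next position 3 has {hot}, so on → ○on is false there. This is the first violation.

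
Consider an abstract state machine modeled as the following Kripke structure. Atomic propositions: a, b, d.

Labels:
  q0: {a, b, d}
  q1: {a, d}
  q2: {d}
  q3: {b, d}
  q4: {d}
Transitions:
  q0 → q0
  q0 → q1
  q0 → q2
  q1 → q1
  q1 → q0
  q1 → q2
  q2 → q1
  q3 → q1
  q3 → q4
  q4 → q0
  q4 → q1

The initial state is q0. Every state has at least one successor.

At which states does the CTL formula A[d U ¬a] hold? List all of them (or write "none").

States satisfying d: {q0, q1, q2, q3, q4}.
States satisfying ¬a: {q2, q3, q4}.
States satisfying A[d U ¬a]: {q2, q3, q4}.

{q2, q3, q4}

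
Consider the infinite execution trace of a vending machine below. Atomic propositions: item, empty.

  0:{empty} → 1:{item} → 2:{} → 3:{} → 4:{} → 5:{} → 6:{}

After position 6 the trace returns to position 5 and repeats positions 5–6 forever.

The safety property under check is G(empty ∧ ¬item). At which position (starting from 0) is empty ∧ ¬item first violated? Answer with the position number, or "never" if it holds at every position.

1

Check empty ∧ ¬item at each position in order: 0 ✓.
At position 1 the labels are {item}, so empty ∧ ¬item is false there. This is the first violation.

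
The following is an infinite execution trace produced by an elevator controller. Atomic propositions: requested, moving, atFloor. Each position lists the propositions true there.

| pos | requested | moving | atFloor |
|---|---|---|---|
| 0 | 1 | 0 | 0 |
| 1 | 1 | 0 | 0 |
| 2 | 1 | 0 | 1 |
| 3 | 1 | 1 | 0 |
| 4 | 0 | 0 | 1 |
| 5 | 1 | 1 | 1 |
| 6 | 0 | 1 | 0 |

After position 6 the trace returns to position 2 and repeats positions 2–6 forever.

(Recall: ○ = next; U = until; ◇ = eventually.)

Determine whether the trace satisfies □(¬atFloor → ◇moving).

Holds

¬atFloor → ◇moving holds at every position 0..6, and those are all positions ever visited, so □(¬atFloor → ◇moving) holds.
Positions where ¬atFloor holds: 0, 1, 3, 6.
Check ◇moving at each: 0→ok, 1→ok, 3→ok, 6→ok.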